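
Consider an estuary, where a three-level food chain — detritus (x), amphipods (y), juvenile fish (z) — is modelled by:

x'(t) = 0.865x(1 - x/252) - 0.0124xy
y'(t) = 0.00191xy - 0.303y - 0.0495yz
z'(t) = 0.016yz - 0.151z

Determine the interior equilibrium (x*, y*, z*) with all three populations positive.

From dz/dt = 0: 0.016y* = 0.151, so y* = 9.44.
From dx/dt = 0: 0.865(1 - x*/252) = 0.0124·9.44, giving x* = 252·(1 - 0.135) = 218.
From dy/dt = 0: 0.00191·218 - 0.303 = 0.0495z*, so z* = 0.113/0.0495 = 2.29.

x* ≈ 218, y* ≈ 9.44, z* ≈ 2.29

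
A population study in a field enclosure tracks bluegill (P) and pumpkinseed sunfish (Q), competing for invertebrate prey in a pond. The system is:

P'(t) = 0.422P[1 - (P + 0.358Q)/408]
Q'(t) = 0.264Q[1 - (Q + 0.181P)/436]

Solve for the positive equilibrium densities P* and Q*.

Setting both brackets to zero gives the nullclines P + 0.358Q = 408 and 0.181P + Q = 436.
Substituting Q = 436 - 0.181P into the first: P(1 - 0.358·0.181) = 408 - 0.358·436.
So P* = 252/0.935 = 269, and then Q* = 436 - 0.181·269 = 387.

P* ≈ 269, Q* ≈ 387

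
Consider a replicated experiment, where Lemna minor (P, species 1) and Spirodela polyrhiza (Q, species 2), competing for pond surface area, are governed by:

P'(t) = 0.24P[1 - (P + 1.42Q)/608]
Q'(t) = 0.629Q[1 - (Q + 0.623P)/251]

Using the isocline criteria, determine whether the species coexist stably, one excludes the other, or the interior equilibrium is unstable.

species 1 excludes species 2

Compare the nullcline intercepts: K1/α12 = 608/1.42 = 428 > K2 = 251; K2/α21 = 251/0.623 = 403 < K1 = 608.
Since the inequalities point opposite ways, species 1 can invade but species 2 cannot.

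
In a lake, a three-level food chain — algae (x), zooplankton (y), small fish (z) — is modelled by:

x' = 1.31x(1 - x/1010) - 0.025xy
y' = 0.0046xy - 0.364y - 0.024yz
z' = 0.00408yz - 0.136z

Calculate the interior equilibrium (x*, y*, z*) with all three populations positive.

From dz/dt = 0: 0.00408y* = 0.136, so y* = 33.3.
From dx/dt = 0: 1.31(1 - x*/1010) = 0.025·33.3, giving x* = 1010·(1 - 0.636) = 368.
From dy/dt = 0: 0.0046·368 - 0.364 = 0.024z*, so z* = 1.33/0.024 = 55.3.

x* ≈ 368, y* ≈ 33.3, z* ≈ 55.3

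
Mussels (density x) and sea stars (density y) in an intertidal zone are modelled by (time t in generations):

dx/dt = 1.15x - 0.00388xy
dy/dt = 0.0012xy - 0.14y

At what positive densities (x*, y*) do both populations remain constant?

Set dy/dt = 0 with y > 0: 0.0012x - 0.14 = 0, so x* = 0.14/0.0012 = 117.
Set dx/dt = 0 with x > 0: 1.15 - 0.00388y = 0, so y* = 1.15/0.00388 = 296.

x* ≈ 117, y* ≈ 296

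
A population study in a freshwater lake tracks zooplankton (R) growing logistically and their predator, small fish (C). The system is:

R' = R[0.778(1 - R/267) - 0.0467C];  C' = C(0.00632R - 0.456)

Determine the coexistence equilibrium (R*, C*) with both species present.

From dC/dt = 0 with C > 0: 0.00632R* = 0.456, so R* = 72.2.
Substitute into dR/dt = 0: 0.778(1 - 72.2/267) = 0.0467C*.
The bracket is 0.73, giving C* = 0.568/0.0467 = 12.2.

R* ≈ 72.2, C* ≈ 12.2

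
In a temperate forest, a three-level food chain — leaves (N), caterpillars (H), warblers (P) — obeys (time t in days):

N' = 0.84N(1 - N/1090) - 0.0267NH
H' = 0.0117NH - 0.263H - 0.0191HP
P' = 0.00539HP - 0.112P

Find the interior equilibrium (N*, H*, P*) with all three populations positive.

N* ≈ 370, H* ≈ 20.8, P* ≈ 213

From dP/dt = 0: 0.00539H* = 0.112, so H* = 20.8.
From dN/dt = 0: 0.84(1 - N*/1090) = 0.0267·20.8, giving N* = 1090·(1 - 0.66) = 370.
From dH/dt = 0: 0.0117·370 - 0.263 = 0.0191P*, so P* = 4.07/0.0191 = 213.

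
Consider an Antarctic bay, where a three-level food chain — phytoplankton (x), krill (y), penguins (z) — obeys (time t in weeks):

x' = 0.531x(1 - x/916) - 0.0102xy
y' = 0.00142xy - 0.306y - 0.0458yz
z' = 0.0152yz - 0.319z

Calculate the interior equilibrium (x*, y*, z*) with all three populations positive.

x* ≈ 547, y* ≈ 21, z* ≈ 10.3

From dz/dt = 0: 0.0152y* = 0.319, so y* = 21.
From dx/dt = 0: 0.531(1 - x*/916) = 0.0102·21, giving x* = 916·(1 - 0.403) = 547.
From dy/dt = 0: 0.00142·547 - 0.306 = 0.0458z*, so z* = 0.47/0.0458 = 10.3.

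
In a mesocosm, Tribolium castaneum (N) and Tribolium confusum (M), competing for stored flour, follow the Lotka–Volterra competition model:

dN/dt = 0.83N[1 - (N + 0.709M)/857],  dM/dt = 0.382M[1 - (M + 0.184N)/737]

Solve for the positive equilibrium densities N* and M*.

Setting both brackets to zero gives the nullclines N + 0.709M = 857 and 0.184N + M = 737.
Substituting M = 737 - 0.184N into the first: N(1 - 0.709·0.184) = 857 - 0.709·737.
So N* = 334/0.87 = 385, and then M* = 737 - 0.184·385 = 666.

N* ≈ 385, M* ≈ 666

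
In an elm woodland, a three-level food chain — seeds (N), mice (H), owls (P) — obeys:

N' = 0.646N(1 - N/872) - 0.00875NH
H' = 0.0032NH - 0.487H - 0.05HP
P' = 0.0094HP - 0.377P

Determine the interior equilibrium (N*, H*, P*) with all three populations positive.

From dP/dt = 0: 0.0094H* = 0.377, so H* = 40.1.
From dN/dt = 0: 0.646(1 - N*/872) = 0.00875·40.1, giving N* = 872·(1 - 0.543) = 398.
From dH/dt = 0: 0.0032·398 - 0.487 = 0.05P*, so P* = 0.788/0.05 = 15.8.

N* ≈ 398, H* ≈ 40.1, P* ≈ 15.8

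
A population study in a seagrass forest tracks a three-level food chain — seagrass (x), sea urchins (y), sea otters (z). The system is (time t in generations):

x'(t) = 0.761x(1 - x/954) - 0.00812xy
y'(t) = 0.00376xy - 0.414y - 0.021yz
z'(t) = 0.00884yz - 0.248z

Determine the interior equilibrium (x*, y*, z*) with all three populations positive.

x* ≈ 668, y* ≈ 28.1, z* ≈ 100

From dz/dt = 0: 0.00884y* = 0.248, so y* = 28.1.
From dx/dt = 0: 0.761(1 - x*/954) = 0.00812·28.1, giving x* = 954·(1 - 0.299) = 668.
From dy/dt = 0: 0.00376·668 - 0.414 = 0.021z*, so z* = 2.1/0.021 = 100.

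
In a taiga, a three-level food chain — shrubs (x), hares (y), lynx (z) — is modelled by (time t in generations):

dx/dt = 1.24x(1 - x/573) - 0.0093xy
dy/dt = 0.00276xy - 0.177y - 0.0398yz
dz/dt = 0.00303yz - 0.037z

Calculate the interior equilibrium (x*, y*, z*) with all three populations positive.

From dz/dt = 0: 0.00303y* = 0.037, so y* = 12.2.
From dx/dt = 0: 1.24(1 - x*/573) = 0.0093·12.2, giving x* = 573·(1 - 0.0916) = 521.
From dy/dt = 0: 0.00276·521 - 0.177 = 0.0398z*, so z* = 1.26/0.0398 = 31.6.

x* ≈ 521, y* ≈ 12.2, z* ≈ 31.6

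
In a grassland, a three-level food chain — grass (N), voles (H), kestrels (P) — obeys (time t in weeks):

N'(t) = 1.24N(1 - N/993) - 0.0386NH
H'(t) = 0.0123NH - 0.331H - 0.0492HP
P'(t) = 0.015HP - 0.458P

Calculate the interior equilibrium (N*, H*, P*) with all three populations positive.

From dP/dt = 0: 0.015H* = 0.458, so H* = 30.5.
From dN/dt = 0: 1.24(1 - N*/993) = 0.0386·30.5, giving N* = 993·(1 - 0.95) = 49.2.
From dH/dt = 0: 0.0123·49.2 - 0.331 = 0.0492P*, so P* = 0.274/0.0492 = 5.57.

N* ≈ 49.2, H* ≈ 30.5, P* ≈ 5.57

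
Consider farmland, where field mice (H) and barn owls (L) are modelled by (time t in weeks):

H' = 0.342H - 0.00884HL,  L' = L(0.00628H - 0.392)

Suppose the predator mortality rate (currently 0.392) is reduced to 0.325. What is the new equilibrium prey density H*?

At the interior fixed point, setting dL/dt = 0 with L > 0 fixes H* = (predator death rate)/(HL coefficient) — independent of the other coefficients.
With the change, H* = 0.325/0.00628 = 51.8; it falls from 62.4.

H* ≈ 51.8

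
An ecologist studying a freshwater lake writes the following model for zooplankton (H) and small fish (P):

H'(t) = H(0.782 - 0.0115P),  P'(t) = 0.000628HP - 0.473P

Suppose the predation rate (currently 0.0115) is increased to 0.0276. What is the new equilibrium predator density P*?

At the interior fixed point, setting dH/dt = 0 with H > 0 fixes P* = (prey growth rate)/(HP coefficient) — independent of the other coefficients.
With the change, P* = 0.782/0.0276 = 28.3; it falls from 68.

P* ≈ 28.3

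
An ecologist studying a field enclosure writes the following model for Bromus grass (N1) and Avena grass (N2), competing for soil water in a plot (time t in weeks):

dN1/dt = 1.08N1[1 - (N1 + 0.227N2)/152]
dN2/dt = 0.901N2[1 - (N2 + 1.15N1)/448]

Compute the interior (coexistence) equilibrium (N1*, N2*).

Setting both brackets to zero gives the nullclines N1 + 0.227N2 = 152 and 1.15N1 + N2 = 448.
Substituting N2 = 448 - 1.15N1 into the first: N1(1 - 0.227·1.15) = 152 - 0.227·448.
So N1* = 50.3/0.739 = 68.1, and then N2* = 448 - 1.15·68.1 = 370.

N1* ≈ 68.1, N2* ≈ 370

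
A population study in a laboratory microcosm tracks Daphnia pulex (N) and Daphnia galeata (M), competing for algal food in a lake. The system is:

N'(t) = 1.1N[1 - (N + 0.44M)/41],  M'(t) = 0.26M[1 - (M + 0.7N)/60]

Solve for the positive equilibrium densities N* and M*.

Setting both brackets to zero gives the nullclines N + 0.44M = 41 and 0.7N + M = 60.
Substituting M = 60 - 0.7N into the first: N(1 - 0.44·0.7) = 41 - 0.44·60.
So N* = 14.6/0.692 = 21.1, and then M* = 60 - 0.7·21.1 = 45.2.

N* ≈ 21.1, M* ≈ 45.2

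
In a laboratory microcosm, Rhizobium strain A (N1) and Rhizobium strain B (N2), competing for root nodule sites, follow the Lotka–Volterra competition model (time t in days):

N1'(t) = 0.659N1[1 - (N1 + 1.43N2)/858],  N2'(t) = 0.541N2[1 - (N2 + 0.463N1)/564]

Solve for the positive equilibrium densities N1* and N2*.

N1* ≈ 152, N2* ≈ 493

Setting both brackets to zero gives the nullclines N1 + 1.43N2 = 858 and 0.463N1 + N2 = 564.
Substituting N2 = 564 - 0.463N1 into the first: N1(1 - 1.43·0.463) = 858 - 1.43·564.
So N1* = 51.5/0.338 = 152, and then N2* = 564 - 0.463·152 = 493.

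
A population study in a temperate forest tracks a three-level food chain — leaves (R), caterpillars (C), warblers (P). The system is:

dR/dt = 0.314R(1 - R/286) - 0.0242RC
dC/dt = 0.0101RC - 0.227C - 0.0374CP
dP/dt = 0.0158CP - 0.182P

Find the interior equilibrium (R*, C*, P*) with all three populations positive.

From dP/dt = 0: 0.0158C* = 0.182, so C* = 11.5.
From dR/dt = 0: 0.314(1 - R*/286) = 0.0242·11.5, giving R* = 286·(1 - 0.888) = 32.1.
From dC/dt = 0: 0.0101·32.1 - 0.227 = 0.0374P*, so P* = 0.0972/0.0374 = 2.6.

R* ≈ 32.1, C* ≈ 11.5, P* ≈ 2.6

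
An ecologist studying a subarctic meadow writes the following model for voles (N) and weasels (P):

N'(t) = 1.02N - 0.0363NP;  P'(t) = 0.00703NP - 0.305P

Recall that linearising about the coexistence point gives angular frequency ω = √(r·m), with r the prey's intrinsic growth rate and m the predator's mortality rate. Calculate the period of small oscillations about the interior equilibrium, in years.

T ≈ 11.3 years

Here r = 1.02 and m = 0.305, so r·m = 0.311.
ω = √0.311 = 0.558 per year, hence T = 2π/ω ≈ 11.3 years.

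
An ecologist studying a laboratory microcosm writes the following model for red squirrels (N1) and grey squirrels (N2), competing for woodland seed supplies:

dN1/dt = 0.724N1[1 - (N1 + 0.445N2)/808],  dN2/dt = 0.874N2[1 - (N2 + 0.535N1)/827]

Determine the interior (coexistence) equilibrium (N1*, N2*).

Setting both brackets to zero gives the nullclines N1 + 0.445N2 = 808 and 0.535N1 + N2 = 827.
Substituting N2 = 827 - 0.535N1 into the first: N1(1 - 0.445·0.535) = 808 - 0.445·827.
So N1* = 440/0.762 = 577, and then N2* = 827 - 0.535·577 = 518.

N1* ≈ 577, N2* ≈ 518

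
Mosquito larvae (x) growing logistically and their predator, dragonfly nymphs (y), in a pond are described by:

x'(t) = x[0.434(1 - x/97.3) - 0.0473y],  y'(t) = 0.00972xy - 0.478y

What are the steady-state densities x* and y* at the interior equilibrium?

From dy/dt = 0 with y > 0: 0.00972x* = 0.478, so x* = 49.2.
Substitute into dx/dt = 0: 0.434(1 - 49.2/97.3) = 0.0473y*.
The bracket is 0.495, giving y* = 0.215/0.0473 = 4.54.

x* ≈ 49.2, y* ≈ 4.54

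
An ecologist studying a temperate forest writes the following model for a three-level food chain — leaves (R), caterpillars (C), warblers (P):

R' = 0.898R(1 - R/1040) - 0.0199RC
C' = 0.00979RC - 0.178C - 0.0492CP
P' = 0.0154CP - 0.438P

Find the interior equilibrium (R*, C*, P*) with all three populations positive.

From dP/dt = 0: 0.0154C* = 0.438, so C* = 28.4.
From dR/dt = 0: 0.898(1 - R*/1040) = 0.0199·28.4, giving R* = 1040·(1 - 0.63) = 385.
From dC/dt = 0: 0.00979·385 - 0.178 = 0.0492P*, so P* = 3.59/0.0492 = 72.9.

R* ≈ 385, C* ≈ 28.4, P* ≈ 72.9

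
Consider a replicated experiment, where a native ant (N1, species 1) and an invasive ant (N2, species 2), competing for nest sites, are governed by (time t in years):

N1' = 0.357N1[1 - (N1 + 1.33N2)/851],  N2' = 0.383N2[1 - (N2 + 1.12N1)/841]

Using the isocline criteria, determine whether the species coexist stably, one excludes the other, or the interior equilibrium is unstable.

unstable coexistence (outcome depends on initial conditions)

Compare the nullcline intercepts: K1/α12 = 851/1.33 = 640 < K2 = 841; K2/α21 = 841/1.12 = 751 < K1 = 851.
Since both are reversed, neither can invade when rare; the interior point is a saddle.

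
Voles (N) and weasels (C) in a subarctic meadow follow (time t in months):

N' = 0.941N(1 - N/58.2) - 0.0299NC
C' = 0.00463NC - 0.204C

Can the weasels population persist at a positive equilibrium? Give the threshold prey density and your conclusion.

The predator equation gives dC/dt > 0 only when N > 0.204/0.00463 = 44.1.
Without the predator, N → K = 58.2. Since 58.2 > 44.1, the predator can invade and persist.

Threshold N = 44.1; K > 44.1, so yes, the predator persists.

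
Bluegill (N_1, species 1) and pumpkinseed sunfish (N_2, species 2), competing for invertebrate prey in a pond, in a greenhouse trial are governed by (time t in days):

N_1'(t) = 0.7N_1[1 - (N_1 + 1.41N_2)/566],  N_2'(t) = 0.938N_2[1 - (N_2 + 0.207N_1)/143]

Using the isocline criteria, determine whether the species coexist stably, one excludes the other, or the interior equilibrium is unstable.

Compare the nullcline intercepts: K1/α12 = 566/1.41 = 401 > K2 = 143; K2/α21 = 143/0.207 = 691 > K1 = 566.
Since both inequalities hold, each species can invade when rare, so the interior equilibrium is stable.

stable coexistence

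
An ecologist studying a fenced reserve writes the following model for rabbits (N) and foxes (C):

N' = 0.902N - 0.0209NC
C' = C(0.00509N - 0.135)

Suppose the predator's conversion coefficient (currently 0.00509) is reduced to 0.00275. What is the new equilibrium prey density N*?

At the interior fixed point, setting dC/dt = 0 with C > 0 fixes N* = (predator death rate)/(NC coefficient) — independent of the other coefficients.
With the change, N* = 0.135/0.00275 = 49.1; it rises from 26.5.

N* ≈ 49.1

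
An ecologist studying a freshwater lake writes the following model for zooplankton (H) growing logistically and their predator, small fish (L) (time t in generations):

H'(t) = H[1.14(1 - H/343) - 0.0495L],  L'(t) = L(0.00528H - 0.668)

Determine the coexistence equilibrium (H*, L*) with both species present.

From dL/dt = 0 with L > 0: 0.00528H* = 0.668, so H* = 127.
Substitute into dH/dt = 0: 1.14(1 - 127/343) = 0.0495L*.
The bracket is 0.631, giving L* = 0.72/0.0495 = 14.5.

H* ≈ 127, L* ≈ 14.5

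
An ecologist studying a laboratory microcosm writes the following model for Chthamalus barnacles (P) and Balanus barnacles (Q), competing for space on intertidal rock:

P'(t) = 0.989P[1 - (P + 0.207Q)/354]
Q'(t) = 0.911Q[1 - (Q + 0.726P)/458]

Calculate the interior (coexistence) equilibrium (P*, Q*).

Setting both brackets to zero gives the nullclines P + 0.207Q = 354 and 0.726P + Q = 458.
Substituting Q = 458 - 0.726P into the first: P(1 - 0.207·0.726) = 354 - 0.207·458.
So P* = 259/0.85 = 305, and then Q* = 458 - 0.726·305 = 237.

P* ≈ 305, Q* ≈ 237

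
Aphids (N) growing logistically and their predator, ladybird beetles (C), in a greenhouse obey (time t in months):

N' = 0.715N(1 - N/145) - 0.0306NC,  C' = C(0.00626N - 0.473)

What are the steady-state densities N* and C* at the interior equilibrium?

From dC/dt = 0 with C > 0: 0.00626N* = 0.473, so N* = 75.6.
Substitute into dN/dt = 0: 0.715(1 - 75.6/145) = 0.0306C*.
The bracket is 0.479, giving C* = 0.342/0.0306 = 11.2.

N* ≈ 75.6, C* ≈ 11.2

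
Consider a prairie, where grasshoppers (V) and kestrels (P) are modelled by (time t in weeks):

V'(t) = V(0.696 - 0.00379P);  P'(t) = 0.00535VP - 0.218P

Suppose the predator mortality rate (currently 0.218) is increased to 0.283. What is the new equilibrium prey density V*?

V* ≈ 52.9

At the interior fixed point, setting dP/dt = 0 with P > 0 fixes V* = (predator death rate)/(VP coefficient) — independent of the other coefficients.
With the change, V* = 0.283/0.00535 = 52.9; it rises from 40.7.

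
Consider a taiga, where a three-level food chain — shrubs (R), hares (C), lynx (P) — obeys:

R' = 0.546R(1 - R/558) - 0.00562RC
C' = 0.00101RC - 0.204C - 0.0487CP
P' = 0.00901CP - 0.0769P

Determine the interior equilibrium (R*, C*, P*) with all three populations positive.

R* ≈ 509, C* ≈ 8.53, P* ≈ 6.37

From dP/dt = 0: 0.00901C* = 0.0769, so C* = 8.53.
From dR/dt = 0: 0.546(1 - R*/558) = 0.00562·8.53, giving R* = 558·(1 - 0.0879) = 509.
From dC/dt = 0: 0.00101·509 - 0.204 = 0.0487P*, so P* = 0.31/0.0487 = 6.37.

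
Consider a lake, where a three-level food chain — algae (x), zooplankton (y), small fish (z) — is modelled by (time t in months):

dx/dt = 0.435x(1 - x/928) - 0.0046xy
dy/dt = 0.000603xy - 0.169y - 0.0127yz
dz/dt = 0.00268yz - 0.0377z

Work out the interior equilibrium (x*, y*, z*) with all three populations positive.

From dz/dt = 0: 0.00268y* = 0.0377, so y* = 14.1.
From dx/dt = 0: 0.435(1 - x*/928) = 0.0046·14.1, giving x* = 928·(1 - 0.149) = 790.
From dy/dt = 0: 0.000603·790 - 0.169 = 0.0127z*, so z* = 0.307/0.0127 = 24.2.

x* ≈ 790, y* ≈ 14.1, z* ≈ 24.2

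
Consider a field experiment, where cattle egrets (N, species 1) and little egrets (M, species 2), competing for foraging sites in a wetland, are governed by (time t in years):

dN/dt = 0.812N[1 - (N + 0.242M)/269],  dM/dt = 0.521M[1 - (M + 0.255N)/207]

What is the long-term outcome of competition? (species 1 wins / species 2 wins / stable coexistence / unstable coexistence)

Compare the nullcline intercepts: K1/α12 = 269/0.242 = 1110 > K2 = 207; K2/α21 = 207/0.255 = 812 > K1 = 269.
Since both inequalities hold, each species can invade when rare, so the interior equilibrium is stable.

stable coexistence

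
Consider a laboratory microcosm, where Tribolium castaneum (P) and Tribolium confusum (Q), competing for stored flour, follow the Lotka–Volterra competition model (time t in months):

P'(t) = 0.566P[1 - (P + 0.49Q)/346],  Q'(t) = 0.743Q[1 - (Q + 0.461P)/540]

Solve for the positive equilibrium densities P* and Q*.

Setting both brackets to zero gives the nullclines P + 0.49Q = 346 and 0.461P + Q = 540.
Substituting Q = 540 - 0.461P into the first: P(1 - 0.49·0.461) = 346 - 0.49·540.
So P* = 81.4/0.774 = 105, and then Q* = 540 - 0.461·105 = 492.

P* ≈ 105, Q* ≈ 492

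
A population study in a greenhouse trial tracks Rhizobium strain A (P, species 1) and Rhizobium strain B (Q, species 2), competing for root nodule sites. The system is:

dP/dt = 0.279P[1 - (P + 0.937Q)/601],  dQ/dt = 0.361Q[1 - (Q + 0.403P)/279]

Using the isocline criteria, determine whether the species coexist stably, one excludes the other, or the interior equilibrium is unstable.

Compare the nullcline intercepts: K1/α12 = 601/0.937 = 641 > K2 = 279; K2/α21 = 279/0.403 = 692 > K1 = 601.
Since both inequalities hold, each species can invade when rare, so the interior equilibrium is stable.

stable coexistence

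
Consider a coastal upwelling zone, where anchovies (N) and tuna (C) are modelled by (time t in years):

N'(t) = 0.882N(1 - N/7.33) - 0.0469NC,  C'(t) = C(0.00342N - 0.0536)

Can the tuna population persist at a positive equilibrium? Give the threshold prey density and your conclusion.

Threshold N = 15.7; K < 15.7, so no, the predator goes extinct.

The predator equation gives dC/dt > 0 only when N > 0.0536/0.00342 = 15.7.
Without the predator, N → K = 7.33. Since 7.33 < 15.7, the predator cannot invade.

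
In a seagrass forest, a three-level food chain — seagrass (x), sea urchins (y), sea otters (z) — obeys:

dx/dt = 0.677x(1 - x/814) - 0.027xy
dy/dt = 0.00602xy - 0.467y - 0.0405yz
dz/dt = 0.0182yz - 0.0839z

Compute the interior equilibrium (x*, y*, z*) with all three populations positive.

From dz/dt = 0: 0.0182y* = 0.0839, so y* = 4.61.
From dx/dt = 0: 0.677(1 - x*/814) = 0.027·4.61, giving x* = 814·(1 - 0.184) = 664.
From dy/dt = 0: 0.00602·664 - 0.467 = 0.0405z*, so z* = 3.53/0.0405 = 87.2.

x* ≈ 664, y* ≈ 4.61, z* ≈ 87.2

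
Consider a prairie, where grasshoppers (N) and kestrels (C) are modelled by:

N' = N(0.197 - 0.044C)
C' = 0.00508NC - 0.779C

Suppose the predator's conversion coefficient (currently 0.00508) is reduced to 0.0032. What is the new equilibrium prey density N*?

At the interior fixed point, setting dC/dt = 0 with C > 0 fixes N* = (predator death rate)/(NC coefficient) — independent of the other coefficients.
With the change, N* = 0.779/0.0032 = 243; it rises from 153.

N* ≈ 243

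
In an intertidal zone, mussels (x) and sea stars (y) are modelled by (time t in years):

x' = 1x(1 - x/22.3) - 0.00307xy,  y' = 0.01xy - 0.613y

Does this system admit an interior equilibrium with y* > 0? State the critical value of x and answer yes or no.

Threshold x = 61.3; K < 61.3, so no, the predator goes extinct.

The predator equation gives dy/dt > 0 only when x > 0.613/0.01 = 61.3.
Without the predator, x → K = 22.3. Since 22.3 < 61.3, the predator cannot invade.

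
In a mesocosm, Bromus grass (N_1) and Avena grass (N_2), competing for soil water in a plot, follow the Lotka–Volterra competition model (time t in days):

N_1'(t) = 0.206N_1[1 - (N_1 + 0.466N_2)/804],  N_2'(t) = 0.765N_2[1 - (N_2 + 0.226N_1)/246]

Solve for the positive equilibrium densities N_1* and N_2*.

Setting both brackets to zero gives the nullclines N_1 + 0.466N_2 = 804 and 0.226N_1 + N_2 = 246.
Substituting N_2 = 246 - 0.226N_1 into the first: N_1(1 - 0.466·0.226) = 804 - 0.466·246.
So N_1* = 689/0.895 = 771, and then N_2* = 246 - 0.226·771 = 71.9.

N_1* ≈ 771, N_2* ≈ 71.9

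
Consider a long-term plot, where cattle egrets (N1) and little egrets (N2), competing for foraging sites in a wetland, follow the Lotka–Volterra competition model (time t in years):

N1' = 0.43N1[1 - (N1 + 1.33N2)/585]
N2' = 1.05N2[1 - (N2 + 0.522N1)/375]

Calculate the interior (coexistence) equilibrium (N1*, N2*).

Setting both brackets to zero gives the nullclines N1 + 1.33N2 = 585 and 0.522N1 + N2 = 375.
Substituting N2 = 375 - 0.522N1 into the first: N1(1 - 1.33·0.522) = 585 - 1.33·375.
So N1* = 86.2/0.306 = 282, and then N2* = 375 - 0.522·282 = 228.

N1* ≈ 282, N2* ≈ 228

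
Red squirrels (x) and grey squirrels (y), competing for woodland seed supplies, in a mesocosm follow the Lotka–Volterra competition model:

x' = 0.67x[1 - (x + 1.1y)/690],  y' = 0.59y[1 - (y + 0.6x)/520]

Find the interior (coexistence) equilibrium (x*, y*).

Setting both brackets to zero gives the nullclines x + 1.1y = 690 and 0.6x + y = 520.
Substituting y = 520 - 0.6x into the first: x(1 - 1.1·0.6) = 690 - 1.1·520.
So x* = 118/0.34 = 347, and then y* = 520 - 0.6·347 = 312.

x* ≈ 347, y* ≈ 312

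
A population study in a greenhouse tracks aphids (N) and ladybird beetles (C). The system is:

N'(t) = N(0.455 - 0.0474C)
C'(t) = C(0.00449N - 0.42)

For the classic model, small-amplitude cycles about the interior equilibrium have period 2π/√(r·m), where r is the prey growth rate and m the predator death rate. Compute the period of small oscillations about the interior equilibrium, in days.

Here r = 0.455 and m = 0.42, so r·m = 0.191.
ω = √0.191 = 0.437 per day, hence T = 2π/ω ≈ 14.4 days.

T ≈ 14.4 days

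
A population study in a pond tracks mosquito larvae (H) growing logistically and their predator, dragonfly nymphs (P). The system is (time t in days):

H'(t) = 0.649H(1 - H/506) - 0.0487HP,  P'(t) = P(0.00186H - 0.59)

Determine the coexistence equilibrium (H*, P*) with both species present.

H* ≈ 317, P* ≈ 4.97

From dP/dt = 0 with P > 0: 0.00186H* = 0.59, so H* = 317.
Substitute into dH/dt = 0: 0.649(1 - 317/506) = 0.0487P*.
The bracket is 0.373, giving P* = 0.242/0.0487 = 4.97.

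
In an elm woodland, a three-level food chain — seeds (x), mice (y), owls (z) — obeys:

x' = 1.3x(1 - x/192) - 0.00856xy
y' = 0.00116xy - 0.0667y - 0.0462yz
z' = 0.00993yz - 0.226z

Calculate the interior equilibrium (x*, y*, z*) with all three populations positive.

x* ≈ 163, y* ≈ 22.8, z* ≈ 2.65

From dz/dt = 0: 0.00993y* = 0.226, so y* = 22.8.
From dx/dt = 0: 1.3(1 - x*/192) = 0.00856·22.8, giving x* = 192·(1 - 0.15) = 163.
From dy/dt = 0: 0.00116·163 - 0.0667 = 0.0462z*, so z* = 0.123/0.0462 = 2.65.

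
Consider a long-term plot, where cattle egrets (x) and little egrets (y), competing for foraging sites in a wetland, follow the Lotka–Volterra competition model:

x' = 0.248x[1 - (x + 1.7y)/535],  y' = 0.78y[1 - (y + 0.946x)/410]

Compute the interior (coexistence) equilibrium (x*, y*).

Setting both brackets to zero gives the nullclines x + 1.7y = 535 and 0.946x + y = 410.
Substituting y = 410 - 0.946x into the first: x(1 - 1.7·0.946) = 535 - 1.7·410.
So x* = -162/-0.608 = 266, and then y* = 410 - 0.946·266 = 158.

x* ≈ 266, y* ≈ 158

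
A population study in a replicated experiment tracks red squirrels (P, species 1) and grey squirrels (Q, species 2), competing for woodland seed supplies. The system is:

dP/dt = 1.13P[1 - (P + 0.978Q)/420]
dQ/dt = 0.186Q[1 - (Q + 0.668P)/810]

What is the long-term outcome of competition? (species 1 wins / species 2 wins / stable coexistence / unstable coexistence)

Compare the nullcline intercepts: K1/α12 = 420/0.978 = 429 < K2 = 810; K2/α21 = 810/0.668 = 1210 > K1 = 420.
Since the inequalities point opposite ways, species 2 can invade but species 1 cannot.

species 2 excludes species 1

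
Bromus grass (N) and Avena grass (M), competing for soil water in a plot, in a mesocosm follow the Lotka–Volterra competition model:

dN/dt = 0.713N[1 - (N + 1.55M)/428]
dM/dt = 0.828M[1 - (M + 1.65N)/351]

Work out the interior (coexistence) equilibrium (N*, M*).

Setting both brackets to zero gives the nullclines N + 1.55M = 428 and 1.65N + M = 351.
Substituting M = 351 - 1.65N into the first: N(1 - 1.55·1.65) = 428 - 1.55·351.
So N* = -116/-1.56 = 74.5, and then M* = 351 - 1.65·74.5 = 228.

N* ≈ 74.5, M* ≈ 228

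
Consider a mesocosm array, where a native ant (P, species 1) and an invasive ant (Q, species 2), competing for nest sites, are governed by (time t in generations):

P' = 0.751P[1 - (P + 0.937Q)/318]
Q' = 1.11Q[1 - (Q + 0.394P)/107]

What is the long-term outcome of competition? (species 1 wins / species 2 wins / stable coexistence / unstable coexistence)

Compare the nullcline intercepts: K1/α12 = 318/0.937 = 339 > K2 = 107; K2/α21 = 107/0.394 = 272 < K1 = 318.
Since the inequalities point opposite ways, species 1 can invade but species 2 cannot.

species 1 excludes species 2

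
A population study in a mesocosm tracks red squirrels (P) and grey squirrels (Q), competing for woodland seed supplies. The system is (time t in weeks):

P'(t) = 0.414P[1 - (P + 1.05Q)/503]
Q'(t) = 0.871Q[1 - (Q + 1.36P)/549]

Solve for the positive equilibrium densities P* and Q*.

P* ≈ 172, Q* ≈ 316

Setting both brackets to zero gives the nullclines P + 1.05Q = 503 and 1.36P + Q = 549.
Substituting Q = 549 - 1.36P into the first: P(1 - 1.05·1.36) = 503 - 1.05·549.
So P* = -73.5/-0.428 = 172, and then Q* = 549 - 1.36·172 = 316.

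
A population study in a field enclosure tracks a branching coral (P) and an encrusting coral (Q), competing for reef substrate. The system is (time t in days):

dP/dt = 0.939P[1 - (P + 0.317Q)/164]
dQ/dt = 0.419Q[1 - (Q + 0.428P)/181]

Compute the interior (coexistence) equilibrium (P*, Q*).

P* ≈ 123, Q* ≈ 128

Setting both brackets to zero gives the nullclines P + 0.317Q = 164 and 0.428P + Q = 181.
Substituting Q = 181 - 0.428P into the first: P(1 - 0.317·0.428) = 164 - 0.317·181.
So P* = 107/0.864 = 123, and then Q* = 181 - 0.428·123 = 128.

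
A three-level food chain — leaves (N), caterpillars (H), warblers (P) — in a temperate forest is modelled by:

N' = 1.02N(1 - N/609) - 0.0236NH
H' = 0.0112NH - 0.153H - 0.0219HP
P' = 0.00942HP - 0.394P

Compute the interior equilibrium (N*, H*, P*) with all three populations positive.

N* ≈ 19.6, H* ≈ 41.8, P* ≈ 3.06

From dP/dt = 0: 0.00942H* = 0.394, so H* = 41.8.
From dN/dt = 0: 1.02(1 - N*/609) = 0.0236·41.8, giving N* = 609·(1 - 0.968) = 19.6.
From dH/dt = 0: 0.0112·19.6 - 0.153 = 0.0219P*, so P* = 0.0671/0.0219 = 3.06.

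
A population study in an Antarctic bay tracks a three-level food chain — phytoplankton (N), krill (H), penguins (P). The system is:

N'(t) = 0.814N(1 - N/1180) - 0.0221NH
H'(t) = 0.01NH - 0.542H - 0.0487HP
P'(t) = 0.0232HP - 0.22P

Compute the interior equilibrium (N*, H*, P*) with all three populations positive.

N* ≈ 876, H* ≈ 9.48, P* ≈ 169

From dP/dt = 0: 0.0232H* = 0.22, so H* = 9.48.
From dN/dt = 0: 0.814(1 - N*/1180) = 0.0221·9.48, giving N* = 1180·(1 - 0.257) = 876.
From dH/dt = 0: 0.01·876 - 0.542 = 0.0487P*, so P* = 8.22/0.0487 = 169.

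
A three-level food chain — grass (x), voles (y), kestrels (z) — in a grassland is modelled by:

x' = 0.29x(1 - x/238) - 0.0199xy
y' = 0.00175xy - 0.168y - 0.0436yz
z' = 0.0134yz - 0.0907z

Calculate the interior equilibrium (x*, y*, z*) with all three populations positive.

From dz/dt = 0: 0.0134y* = 0.0907, so y* = 6.77.
From dx/dt = 0: 0.29(1 - x*/238) = 0.0199·6.77, giving x* = 238·(1 - 0.464) = 127.
From dy/dt = 0: 0.00175·127 - 0.168 = 0.0436z*, so z* = 0.055/0.0436 = 1.26.

x* ≈ 127, y* ≈ 6.77, z* ≈ 1.26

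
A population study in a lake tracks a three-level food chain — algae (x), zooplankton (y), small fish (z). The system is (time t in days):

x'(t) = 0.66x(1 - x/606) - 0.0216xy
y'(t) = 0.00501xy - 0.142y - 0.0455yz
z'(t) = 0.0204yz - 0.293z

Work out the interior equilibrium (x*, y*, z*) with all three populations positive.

x* ≈ 321, y* ≈ 14.4, z* ≈ 32.2

From dz/dt = 0: 0.0204y* = 0.293, so y* = 14.4.
From dx/dt = 0: 0.66(1 - x*/606) = 0.0216·14.4, giving x* = 606·(1 - 0.47) = 321.
From dy/dt = 0: 0.00501·321 - 0.142 = 0.0455z*, so z* = 1.47/0.0455 = 32.2.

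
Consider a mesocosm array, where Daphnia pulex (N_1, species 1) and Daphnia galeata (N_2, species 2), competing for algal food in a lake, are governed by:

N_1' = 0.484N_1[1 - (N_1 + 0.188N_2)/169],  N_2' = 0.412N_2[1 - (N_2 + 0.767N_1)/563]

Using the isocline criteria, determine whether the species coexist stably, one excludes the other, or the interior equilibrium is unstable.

Compare the nullcline intercepts: K1/α12 = 169/0.188 = 899 > K2 = 563; K2/α21 = 563/0.767 = 734 > K1 = 169.
Since both inequalities hold, each species can invade when rare, so the interior equilibrium is stable.

stable coexistence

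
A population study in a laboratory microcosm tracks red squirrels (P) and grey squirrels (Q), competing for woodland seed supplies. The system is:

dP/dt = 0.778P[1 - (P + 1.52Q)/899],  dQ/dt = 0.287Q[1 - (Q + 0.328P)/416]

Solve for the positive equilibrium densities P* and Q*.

Setting both brackets to zero gives the nullclines P + 1.52Q = 899 and 0.328P + Q = 416.
Substituting Q = 416 - 0.328P into the first: P(1 - 1.52·0.328) = 899 - 1.52·416.
So P* = 267/0.501 = 532, and then Q* = 416 - 0.328·532 = 242.

P* ≈ 532, Q* ≈ 242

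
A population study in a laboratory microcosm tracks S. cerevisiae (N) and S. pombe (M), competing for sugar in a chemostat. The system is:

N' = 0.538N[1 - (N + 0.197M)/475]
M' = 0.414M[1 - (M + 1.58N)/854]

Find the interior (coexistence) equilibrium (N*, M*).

N* ≈ 445, M* ≈ 150

Setting both brackets to zero gives the nullclines N + 0.197M = 475 and 1.58N + M = 854.
Substituting M = 854 - 1.58N into the first: N(1 - 0.197·1.58) = 475 - 0.197·854.
So N* = 307/0.689 = 445, and then M* = 854 - 1.58·445 = 150.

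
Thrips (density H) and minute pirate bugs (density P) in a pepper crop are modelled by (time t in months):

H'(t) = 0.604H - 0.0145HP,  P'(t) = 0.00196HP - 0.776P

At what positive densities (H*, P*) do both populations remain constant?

Set dP/dt = 0 with P > 0: 0.00196H - 0.776 = 0, so H* = 0.776/0.00196 = 396.
Set dH/dt = 0 with H > 0: 0.604 - 0.0145P = 0, so P* = 0.604/0.0145 = 41.7.

H* ≈ 396, P* ≈ 41.7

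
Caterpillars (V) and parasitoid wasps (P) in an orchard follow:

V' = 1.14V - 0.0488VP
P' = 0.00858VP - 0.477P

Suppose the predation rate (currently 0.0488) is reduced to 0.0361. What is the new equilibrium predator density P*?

At the interior fixed point, setting dV/dt = 0 with V > 0 fixes P* = (prey growth rate)/(VP coefficient) — independent of the other coefficients.
With the change, P* = 1.14/0.0361 = 31.6; it rises from 23.4.

P* ≈ 31.6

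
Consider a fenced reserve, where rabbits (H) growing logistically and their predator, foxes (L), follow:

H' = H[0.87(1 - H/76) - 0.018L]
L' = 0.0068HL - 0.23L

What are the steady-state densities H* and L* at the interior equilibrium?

From dL/dt = 0 with L > 0: 0.0068H* = 0.23, so H* = 33.8.
Substitute into dH/dt = 0: 0.87(1 - 33.8/76) = 0.018L*.
The bracket is 0.555, giving L* = 0.483/0.018 = 26.8.

H* ≈ 33.8, L* ≈ 26.8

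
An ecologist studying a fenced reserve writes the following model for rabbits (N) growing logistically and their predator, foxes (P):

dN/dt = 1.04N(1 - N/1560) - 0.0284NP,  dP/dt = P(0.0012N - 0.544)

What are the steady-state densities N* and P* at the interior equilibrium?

From dP/dt = 0 with P > 0: 0.0012N* = 0.544, so N* = 453.
Substitute into dN/dt = 0: 1.04(1 - 453/1560) = 0.0284P*.
The bracket is 0.709, giving P* = 0.738/0.0284 = 26.

N* ≈ 453, P* ≈ 26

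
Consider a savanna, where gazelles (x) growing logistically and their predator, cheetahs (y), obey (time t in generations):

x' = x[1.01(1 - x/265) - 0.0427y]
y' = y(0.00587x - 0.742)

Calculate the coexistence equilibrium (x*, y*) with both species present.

x* ≈ 126, y* ≈ 12.4

From dy/dt = 0 with y > 0: 0.00587x* = 0.742, so x* = 126.
Substitute into dx/dt = 0: 1.01(1 - 126/265) = 0.0427y*.
The bracket is 0.523, giving y* = 0.528/0.0427 = 12.4.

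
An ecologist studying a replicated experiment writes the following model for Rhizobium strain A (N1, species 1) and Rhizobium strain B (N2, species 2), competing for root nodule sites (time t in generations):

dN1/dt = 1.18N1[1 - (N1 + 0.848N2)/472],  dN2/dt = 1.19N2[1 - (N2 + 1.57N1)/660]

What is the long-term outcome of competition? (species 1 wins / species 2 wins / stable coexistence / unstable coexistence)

unstable coexistence (outcome depends on initial conditions)

Compare the nullcline intercepts: K1/α12 = 472/0.848 = 557 < K2 = 660; K2/α21 = 660/1.57 = 420 < K1 = 472.
Since both are reversed, neither can invade when rare; the interior point is a saddle.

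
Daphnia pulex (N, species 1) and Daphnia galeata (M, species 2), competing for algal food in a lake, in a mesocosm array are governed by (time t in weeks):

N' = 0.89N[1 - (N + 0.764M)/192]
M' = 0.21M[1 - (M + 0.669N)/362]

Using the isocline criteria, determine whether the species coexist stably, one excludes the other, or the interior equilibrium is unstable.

Compare the nullcline intercepts: K1/α12 = 192/0.764 = 251 < K2 = 362; K2/α21 = 362/0.669 = 541 > K1 = 192.
Since the inequalities point opposite ways, species 2 can invade but species 1 cannot.

species 2 excludes species 1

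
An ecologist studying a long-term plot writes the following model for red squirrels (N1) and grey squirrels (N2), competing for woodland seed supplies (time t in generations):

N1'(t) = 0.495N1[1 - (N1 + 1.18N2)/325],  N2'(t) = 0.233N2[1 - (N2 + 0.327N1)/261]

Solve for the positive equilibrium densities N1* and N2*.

N1* ≈ 27.7, N2* ≈ 252

Setting both brackets to zero gives the nullclines N1 + 1.18N2 = 325 and 0.327N1 + N2 = 261.
Substituting N2 = 261 - 0.327N1 into the first: N1(1 - 1.18·0.327) = 325 - 1.18·261.
So N1* = 17/0.614 = 27.7, and then N2* = 261 - 0.327·27.7 = 252.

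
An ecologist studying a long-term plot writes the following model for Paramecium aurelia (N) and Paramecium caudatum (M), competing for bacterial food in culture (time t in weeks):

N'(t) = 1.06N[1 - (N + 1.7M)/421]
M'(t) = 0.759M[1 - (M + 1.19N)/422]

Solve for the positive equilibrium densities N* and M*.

N* ≈ 290, M* ≈ 77.2

Setting both brackets to zero gives the nullclines N + 1.7M = 421 and 1.19N + M = 422.
Substituting M = 422 - 1.19N into the first: N(1 - 1.7·1.19) = 421 - 1.7·422.
So N* = -296/-1.02 = 290, and then M* = 422 - 1.19·290 = 77.2.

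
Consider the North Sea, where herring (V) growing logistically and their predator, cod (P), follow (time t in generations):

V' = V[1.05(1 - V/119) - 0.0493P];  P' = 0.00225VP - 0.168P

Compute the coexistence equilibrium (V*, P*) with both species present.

From dP/dt = 0 with P > 0: 0.00225V* = 0.168, so V* = 74.7.
Substitute into dV/dt = 0: 1.05(1 - 74.7/119) = 0.0493P*.
The bracket is 0.373, giving P* = 0.391/0.0493 = 7.93.

V* ≈ 74.7, P* ≈ 7.93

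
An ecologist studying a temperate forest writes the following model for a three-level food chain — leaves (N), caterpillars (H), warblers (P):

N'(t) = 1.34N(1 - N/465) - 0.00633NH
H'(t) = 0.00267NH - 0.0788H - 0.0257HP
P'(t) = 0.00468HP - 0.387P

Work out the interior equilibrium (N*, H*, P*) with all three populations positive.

From dP/dt = 0: 0.00468H* = 0.387, so H* = 82.7.
From dN/dt = 0: 1.34(1 - N*/465) = 0.00633·82.7, giving N* = 465·(1 - 0.391) = 283.
From dH/dt = 0: 0.00267·283 - 0.0788 = 0.0257P*, so P* = 0.678/0.0257 = 26.4.

N* ≈ 283, H* ≈ 82.7, P* ≈ 26.4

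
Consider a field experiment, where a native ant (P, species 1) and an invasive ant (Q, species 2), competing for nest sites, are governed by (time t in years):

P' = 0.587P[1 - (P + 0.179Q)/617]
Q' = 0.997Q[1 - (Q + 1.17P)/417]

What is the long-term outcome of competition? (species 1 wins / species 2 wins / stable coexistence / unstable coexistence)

species 1 excludes species 2

Compare the nullcline intercepts: K1/α12 = 617/0.179 = 3450 > K2 = 417; K2/α21 = 417/1.17 = 356 < K1 = 617.
Since the inequalities point opposite ways, species 1 can invade but species 2 cannot.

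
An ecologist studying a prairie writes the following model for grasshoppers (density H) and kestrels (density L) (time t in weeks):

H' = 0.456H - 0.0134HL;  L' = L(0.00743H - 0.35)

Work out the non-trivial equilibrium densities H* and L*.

Set dL/dt = 0 with L > 0: 0.00743H - 0.35 = 0, so H* = 0.35/0.00743 = 47.1.
Set dH/dt = 0 with H > 0: 0.456 - 0.0134L = 0, so L* = 0.456/0.0134 = 34.

H* ≈ 47.1, L* ≈ 34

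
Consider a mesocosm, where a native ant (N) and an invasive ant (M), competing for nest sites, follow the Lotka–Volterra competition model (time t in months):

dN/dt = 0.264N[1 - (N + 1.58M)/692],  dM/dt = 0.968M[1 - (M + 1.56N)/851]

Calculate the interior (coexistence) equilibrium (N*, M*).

N* ≈ 446, M* ≈ 156

Setting both brackets to zero gives the nullclines N + 1.58M = 692 and 1.56N + M = 851.
Substituting M = 851 - 1.56N into the first: N(1 - 1.58·1.56) = 692 - 1.58·851.
So N* = -653/-1.46 = 446, and then M* = 851 - 1.56·446 = 156.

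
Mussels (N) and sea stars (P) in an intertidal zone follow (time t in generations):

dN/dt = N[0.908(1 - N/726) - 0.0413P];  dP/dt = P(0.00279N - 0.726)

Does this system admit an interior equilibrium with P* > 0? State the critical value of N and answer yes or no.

The predator equation gives dP/dt > 0 only when N > 0.726/0.00279 = 260.
Without the predator, N → K = 726. Since 726 > 260, the predator can invade and persist.

Threshold N = 260; K > 260, so yes, the predator persists.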